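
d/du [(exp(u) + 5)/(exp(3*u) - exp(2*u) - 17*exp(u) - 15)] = ((exp(u) + 5)*(-3*exp(2*u) + 2*exp(u) + 17) + exp(3*u) - exp(2*u) - 17*exp(u) - 15)*exp(u)/(-exp(3*u) + exp(2*u) + 17*exp(u) + 15)^2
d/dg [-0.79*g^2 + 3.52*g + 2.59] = 3.52 - 1.58*g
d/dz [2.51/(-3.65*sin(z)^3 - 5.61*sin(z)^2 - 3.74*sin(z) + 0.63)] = (27.4845*sin(z)^2 + 28.1622*sin(z) + 9.3874)*cos(z)/(3.65*sin(z)^3 + 5.61*sin(z)^2 + 3.74*sin(z) - 0.63)^2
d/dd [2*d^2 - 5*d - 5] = 4*d - 5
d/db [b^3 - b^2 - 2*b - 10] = 3*b^2 - 2*b - 2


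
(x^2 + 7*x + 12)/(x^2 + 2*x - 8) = (x + 3)/(x - 2)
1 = 1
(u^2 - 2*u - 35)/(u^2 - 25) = (u - 7)/(u - 5)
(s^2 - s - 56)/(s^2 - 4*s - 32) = (s + 7)/(s + 4)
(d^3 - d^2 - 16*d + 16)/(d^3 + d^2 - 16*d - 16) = (d - 1)/(d + 1)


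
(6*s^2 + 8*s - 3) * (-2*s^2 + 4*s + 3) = -12*s^4 + 8*s^3 + 56*s^2 + 12*s - 9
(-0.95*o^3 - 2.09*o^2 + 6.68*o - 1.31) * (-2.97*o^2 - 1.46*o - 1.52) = 2.8215*o^5 + 7.5943*o^4 - 15.3442*o^3 - 2.6853*o^2 - 8.241*o + 1.9912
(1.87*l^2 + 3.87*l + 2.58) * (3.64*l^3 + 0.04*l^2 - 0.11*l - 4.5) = 6.8068*l^5 + 14.1616*l^4 + 9.3403*l^3 - 8.7375*l^2 - 17.6988*l - 11.61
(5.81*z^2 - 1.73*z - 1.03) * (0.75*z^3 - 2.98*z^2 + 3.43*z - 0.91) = 4.3575*z^5 - 18.6113*z^4 + 24.3112*z^3 - 8.1516*z^2 - 1.9586*z + 0.9373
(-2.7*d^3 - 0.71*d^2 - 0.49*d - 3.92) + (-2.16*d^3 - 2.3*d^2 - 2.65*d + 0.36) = -4.86*d^3 - 3.01*d^2 - 3.14*d - 3.56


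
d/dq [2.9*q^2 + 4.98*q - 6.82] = 5.8*q + 4.98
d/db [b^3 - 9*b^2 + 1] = 3*b*(b - 6)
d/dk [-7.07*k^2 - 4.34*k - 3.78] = -14.14*k - 4.34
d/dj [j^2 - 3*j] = 2*j - 3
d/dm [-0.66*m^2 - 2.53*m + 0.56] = -1.32*m - 2.53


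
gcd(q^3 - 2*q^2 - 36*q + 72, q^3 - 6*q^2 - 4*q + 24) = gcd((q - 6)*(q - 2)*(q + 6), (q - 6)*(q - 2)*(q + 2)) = q^2 - 8*q + 12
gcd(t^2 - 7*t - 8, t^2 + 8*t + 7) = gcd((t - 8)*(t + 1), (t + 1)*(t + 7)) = t + 1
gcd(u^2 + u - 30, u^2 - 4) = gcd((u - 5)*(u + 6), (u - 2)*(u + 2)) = 1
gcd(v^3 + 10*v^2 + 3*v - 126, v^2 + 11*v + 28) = v + 7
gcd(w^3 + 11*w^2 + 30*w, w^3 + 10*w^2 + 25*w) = w^2 + 5*w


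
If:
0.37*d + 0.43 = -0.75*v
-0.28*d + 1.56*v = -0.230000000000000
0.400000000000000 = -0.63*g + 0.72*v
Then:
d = -0.63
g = -0.93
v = -0.26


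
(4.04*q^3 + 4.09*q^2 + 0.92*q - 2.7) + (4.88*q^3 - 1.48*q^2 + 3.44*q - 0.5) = 8.92*q^3 + 2.61*q^2 + 4.36*q - 3.2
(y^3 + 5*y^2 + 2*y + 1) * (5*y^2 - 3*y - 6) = 5*y^5 + 22*y^4 - 11*y^3 - 31*y^2 - 15*y - 6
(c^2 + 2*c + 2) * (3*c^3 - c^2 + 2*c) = 3*c^5 + 5*c^4 + 6*c^3 + 2*c^2 + 4*c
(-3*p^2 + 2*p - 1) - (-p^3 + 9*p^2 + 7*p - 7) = p^3 - 12*p^2 - 5*p + 6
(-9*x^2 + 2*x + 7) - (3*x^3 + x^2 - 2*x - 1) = -3*x^3 - 10*x^2 + 4*x + 8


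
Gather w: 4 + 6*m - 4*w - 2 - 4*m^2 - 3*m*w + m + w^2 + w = -4*m^2 + 7*m + w^2 + w*(-3*m - 3) + 2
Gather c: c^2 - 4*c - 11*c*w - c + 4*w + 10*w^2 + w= c^2 + c*(-11*w - 5) + 10*w^2 + 5*w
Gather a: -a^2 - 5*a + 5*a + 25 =25 - a^2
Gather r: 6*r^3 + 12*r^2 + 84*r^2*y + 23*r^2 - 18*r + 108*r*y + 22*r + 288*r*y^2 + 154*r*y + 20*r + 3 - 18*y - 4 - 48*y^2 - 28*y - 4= 6*r^3 + r^2*(84*y + 35) + r*(288*y^2 + 262*y + 24) - 48*y^2 - 46*y - 5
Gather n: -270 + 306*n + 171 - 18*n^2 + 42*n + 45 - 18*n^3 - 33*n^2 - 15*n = -18*n^3 - 51*n^2 + 333*n - 54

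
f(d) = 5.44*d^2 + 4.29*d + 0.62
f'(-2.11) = -18.67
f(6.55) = 262.11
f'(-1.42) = -11.16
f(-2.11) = 15.79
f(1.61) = 21.63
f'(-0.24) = 1.68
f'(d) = 10.88*d + 4.29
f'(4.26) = 50.64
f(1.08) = 11.60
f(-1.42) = 5.50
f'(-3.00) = -28.35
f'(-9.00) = -93.63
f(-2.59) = 26.00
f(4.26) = 117.62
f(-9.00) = 402.65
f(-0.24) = -0.10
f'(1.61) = 21.81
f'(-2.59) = -23.89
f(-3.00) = 36.71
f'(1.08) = 16.04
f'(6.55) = 75.55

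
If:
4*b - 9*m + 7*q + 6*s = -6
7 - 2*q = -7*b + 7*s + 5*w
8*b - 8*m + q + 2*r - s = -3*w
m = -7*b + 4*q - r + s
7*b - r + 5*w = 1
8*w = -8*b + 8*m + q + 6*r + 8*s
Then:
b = -37072/82989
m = 580/27663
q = -49943/82989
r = 121189/165978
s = 1735/55326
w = 17915/18442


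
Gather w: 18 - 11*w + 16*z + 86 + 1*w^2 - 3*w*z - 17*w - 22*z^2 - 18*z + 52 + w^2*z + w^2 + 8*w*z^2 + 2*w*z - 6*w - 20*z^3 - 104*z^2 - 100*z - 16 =w^2*(z + 2) + w*(8*z^2 - z - 34) - 20*z^3 - 126*z^2 - 102*z + 140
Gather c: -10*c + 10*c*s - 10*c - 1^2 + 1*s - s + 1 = c*(10*s - 20)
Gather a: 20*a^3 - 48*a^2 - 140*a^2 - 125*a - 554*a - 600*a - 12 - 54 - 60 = 20*a^3 - 188*a^2 - 1279*a - 126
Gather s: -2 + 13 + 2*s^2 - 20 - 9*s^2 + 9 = -7*s^2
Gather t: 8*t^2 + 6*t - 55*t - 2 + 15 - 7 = 8*t^2 - 49*t + 6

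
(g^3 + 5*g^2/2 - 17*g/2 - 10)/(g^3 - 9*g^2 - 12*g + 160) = (2*g^2 - 3*g - 5)/(2*(g^2 - 13*g + 40))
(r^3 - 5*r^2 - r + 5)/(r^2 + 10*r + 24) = (r^3 - 5*r^2 - r + 5)/(r^2 + 10*r + 24)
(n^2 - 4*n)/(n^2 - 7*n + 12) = n/(n - 3)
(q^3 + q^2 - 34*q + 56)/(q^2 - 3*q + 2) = (q^2 + 3*q - 28)/(q - 1)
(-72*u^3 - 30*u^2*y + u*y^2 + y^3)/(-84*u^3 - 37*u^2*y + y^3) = (-6*u + y)/(-7*u + y)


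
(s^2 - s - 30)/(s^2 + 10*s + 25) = (s - 6)/(s + 5)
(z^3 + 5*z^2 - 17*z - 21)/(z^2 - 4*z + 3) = (z^2 + 8*z + 7)/(z - 1)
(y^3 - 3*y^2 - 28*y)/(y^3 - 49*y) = (y + 4)/(y + 7)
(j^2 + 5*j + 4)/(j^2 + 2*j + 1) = (j + 4)/(j + 1)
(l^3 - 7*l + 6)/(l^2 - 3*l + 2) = l + 3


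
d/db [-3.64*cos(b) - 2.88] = 3.64*sin(b)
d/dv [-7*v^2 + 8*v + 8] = 8 - 14*v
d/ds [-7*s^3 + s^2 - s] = -21*s^2 + 2*s - 1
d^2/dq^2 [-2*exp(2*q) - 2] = -8*exp(2*q)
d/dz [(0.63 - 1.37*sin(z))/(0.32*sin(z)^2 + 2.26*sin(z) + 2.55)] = (0.4384*sin(z)^2 - 0.4032*sin(z) - 4.9173)*cos(z)/(0.1024*sin(z)^4 + 1.4464*sin(z)^3 + 6.7396*sin(z)^2 + 11.526*sin(z) + 6.5025)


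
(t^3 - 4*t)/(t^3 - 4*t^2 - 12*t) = (t - 2)/(t - 6)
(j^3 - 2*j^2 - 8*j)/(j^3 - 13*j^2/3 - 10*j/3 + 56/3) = 3*j/(3*j - 7)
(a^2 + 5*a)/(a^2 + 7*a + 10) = a/(a + 2)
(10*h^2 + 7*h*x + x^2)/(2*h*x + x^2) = (5*h + x)/x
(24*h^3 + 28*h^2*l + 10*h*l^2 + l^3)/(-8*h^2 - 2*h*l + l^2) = (-12*h^2 - 8*h*l - l^2)/(4*h - l)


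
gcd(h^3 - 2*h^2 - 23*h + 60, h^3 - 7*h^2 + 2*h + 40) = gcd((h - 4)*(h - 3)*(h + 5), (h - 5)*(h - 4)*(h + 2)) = h - 4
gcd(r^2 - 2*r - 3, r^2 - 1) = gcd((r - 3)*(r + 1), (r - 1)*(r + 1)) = r + 1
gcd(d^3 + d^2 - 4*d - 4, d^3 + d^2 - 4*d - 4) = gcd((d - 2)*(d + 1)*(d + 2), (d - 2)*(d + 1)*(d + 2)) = d^3 + d^2 - 4*d - 4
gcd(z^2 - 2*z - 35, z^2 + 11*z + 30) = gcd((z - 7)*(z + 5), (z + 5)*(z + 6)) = z + 5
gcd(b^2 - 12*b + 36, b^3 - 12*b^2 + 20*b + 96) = b - 6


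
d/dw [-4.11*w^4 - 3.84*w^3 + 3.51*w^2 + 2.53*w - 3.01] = -16.44*w^3 - 11.52*w^2 + 7.02*w + 2.53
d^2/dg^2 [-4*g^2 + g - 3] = -8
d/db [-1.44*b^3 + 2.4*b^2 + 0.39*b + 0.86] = -4.32*b^2 + 4.8*b + 0.39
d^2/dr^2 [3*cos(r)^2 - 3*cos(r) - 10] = 3*cos(r) - 6*cos(2*r)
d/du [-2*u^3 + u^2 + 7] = 2*u*(1 - 3*u)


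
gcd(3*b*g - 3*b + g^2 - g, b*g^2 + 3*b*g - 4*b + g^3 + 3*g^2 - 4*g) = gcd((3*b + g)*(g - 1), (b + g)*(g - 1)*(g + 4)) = g - 1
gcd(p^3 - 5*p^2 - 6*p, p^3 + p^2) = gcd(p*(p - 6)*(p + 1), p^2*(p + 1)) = p^2 + p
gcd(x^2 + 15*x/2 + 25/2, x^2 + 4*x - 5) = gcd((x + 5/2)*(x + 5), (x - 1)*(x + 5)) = x + 5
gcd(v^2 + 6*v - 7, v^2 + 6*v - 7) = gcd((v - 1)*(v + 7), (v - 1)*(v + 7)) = v^2 + 6*v - 7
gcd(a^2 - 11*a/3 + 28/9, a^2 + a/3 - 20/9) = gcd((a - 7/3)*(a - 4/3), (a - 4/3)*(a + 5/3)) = a - 4/3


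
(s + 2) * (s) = s^2 + 2*s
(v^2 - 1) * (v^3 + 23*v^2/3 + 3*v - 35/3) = v^5 + 23*v^4/3 + 2*v^3 - 58*v^2/3 - 3*v + 35/3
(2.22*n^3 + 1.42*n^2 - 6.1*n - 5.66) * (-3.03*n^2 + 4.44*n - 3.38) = -6.7266*n^5 + 5.5542*n^4 + 17.2842*n^3 - 14.7338*n^2 - 4.5124*n + 19.1308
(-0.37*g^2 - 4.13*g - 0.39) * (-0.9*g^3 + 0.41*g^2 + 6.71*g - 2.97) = 0.333*g^5 + 3.5653*g^4 - 3.825*g^3 - 26.7733*g^2 + 9.6492*g + 1.1583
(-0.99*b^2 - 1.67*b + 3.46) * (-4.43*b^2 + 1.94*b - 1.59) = 4.3857*b^4 + 5.4775*b^3 - 16.9935*b^2 + 9.3677*b - 5.5014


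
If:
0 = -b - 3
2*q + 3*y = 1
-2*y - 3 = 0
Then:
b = -3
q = 11/4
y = -3/2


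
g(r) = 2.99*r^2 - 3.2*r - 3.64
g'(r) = 5.98*r - 3.2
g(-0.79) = 0.75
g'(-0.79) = -7.92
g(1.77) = 0.06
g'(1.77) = 7.38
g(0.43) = -4.46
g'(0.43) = -0.63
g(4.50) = 42.51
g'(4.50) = 23.71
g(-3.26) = 38.57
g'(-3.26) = -22.69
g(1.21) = -3.13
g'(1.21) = 4.04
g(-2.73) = 27.38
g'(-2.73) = -19.53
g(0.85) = -4.20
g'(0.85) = 1.88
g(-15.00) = 717.11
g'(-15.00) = -92.90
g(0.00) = -3.64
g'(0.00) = -3.20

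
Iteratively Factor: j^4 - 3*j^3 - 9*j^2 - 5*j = (j)*(j^3 - 3*j^2 - 9*j - 5) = j*(j + 1)*(j^2 - 4*j - 5) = j*(j + 1)^2*(j - 5)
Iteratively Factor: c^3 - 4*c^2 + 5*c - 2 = (c - 1)*(c^2 - 3*c + 2) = (c - 1)^2*(c - 2)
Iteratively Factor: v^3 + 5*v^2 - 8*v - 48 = (v + 4)*(v^2 + v - 12) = (v - 3)*(v + 4)*(v + 4)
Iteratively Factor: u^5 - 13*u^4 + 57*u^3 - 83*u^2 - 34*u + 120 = (u - 5)*(u^4 - 8*u^3 + 17*u^2 + 2*u - 24) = (u - 5)*(u + 1)*(u^3 - 9*u^2 + 26*u - 24) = (u - 5)*(u - 2)*(u + 1)*(u^2 - 7*u + 12) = (u - 5)*(u - 3)*(u - 2)*(u + 1)*(u - 4)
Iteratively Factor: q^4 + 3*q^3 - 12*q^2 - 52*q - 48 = (q + 3)*(q^3 - 12*q - 16) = (q + 2)*(q + 3)*(q^2 - 2*q - 8) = (q + 2)^2*(q + 3)*(q - 4)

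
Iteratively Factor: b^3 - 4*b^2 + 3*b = (b)*(b^2 - 4*b + 3) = b*(b - 3)*(b - 1)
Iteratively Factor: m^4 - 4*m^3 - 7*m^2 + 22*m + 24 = (m + 2)*(m^3 - 6*m^2 + 5*m + 12) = (m - 4)*(m + 2)*(m^2 - 2*m - 3) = (m - 4)*(m + 1)*(m + 2)*(m - 3)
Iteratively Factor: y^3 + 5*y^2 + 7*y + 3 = (y + 1)*(y^2 + 4*y + 3) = (y + 1)*(y + 3)*(y + 1)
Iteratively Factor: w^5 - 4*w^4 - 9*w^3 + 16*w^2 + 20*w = (w - 5)*(w^4 + w^3 - 4*w^2 - 4*w) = (w - 5)*(w + 1)*(w^3 - 4*w) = (w - 5)*(w - 2)*(w + 1)*(w^2 + 2*w) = (w - 5)*(w - 2)*(w + 1)*(w + 2)*(w)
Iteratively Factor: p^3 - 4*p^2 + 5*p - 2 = (p - 1)*(p^2 - 3*p + 2) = (p - 2)*(p - 1)*(p - 1)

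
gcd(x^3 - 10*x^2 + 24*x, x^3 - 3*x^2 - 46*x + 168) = x^2 - 10*x + 24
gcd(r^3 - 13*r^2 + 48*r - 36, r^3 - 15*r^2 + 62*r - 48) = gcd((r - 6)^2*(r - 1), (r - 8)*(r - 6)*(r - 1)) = r^2 - 7*r + 6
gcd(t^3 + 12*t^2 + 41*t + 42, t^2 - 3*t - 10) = t + 2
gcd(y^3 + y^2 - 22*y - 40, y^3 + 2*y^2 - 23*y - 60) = y^2 - y - 20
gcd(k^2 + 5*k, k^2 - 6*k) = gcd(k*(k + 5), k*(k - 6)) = k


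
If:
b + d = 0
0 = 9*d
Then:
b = 0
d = 0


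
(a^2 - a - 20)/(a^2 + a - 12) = (a - 5)/(a - 3)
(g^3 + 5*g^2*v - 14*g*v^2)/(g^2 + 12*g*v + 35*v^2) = g*(g - 2*v)/(g + 5*v)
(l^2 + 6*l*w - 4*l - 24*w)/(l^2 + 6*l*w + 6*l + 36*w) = (l - 4)/(l + 6)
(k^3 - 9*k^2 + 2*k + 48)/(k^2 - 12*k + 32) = (k^2 - k - 6)/(k - 4)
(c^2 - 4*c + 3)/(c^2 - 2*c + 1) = (c - 3)/(c - 1)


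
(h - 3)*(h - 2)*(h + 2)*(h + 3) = h^4 - 13*h^2 + 36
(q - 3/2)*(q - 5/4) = q^2 - 11*q/4 + 15/8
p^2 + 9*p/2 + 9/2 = (p + 3/2)*(p + 3)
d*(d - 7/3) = d^2 - 7*d/3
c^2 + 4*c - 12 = (c - 2)*(c + 6)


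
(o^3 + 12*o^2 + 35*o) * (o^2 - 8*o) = o^5 + 4*o^4 - 61*o^3 - 280*o^2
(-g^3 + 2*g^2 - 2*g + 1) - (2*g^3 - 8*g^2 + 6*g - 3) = -3*g^3 + 10*g^2 - 8*g + 4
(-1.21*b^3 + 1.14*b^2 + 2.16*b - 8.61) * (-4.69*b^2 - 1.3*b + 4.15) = 5.6749*b^5 - 3.7736*b^4 - 16.6339*b^3 + 42.3039*b^2 + 20.157*b - 35.7315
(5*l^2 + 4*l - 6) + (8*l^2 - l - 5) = 13*l^2 + 3*l - 11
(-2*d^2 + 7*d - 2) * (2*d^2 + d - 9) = -4*d^4 + 12*d^3 + 21*d^2 - 65*d + 18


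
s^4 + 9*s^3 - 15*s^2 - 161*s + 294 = (s - 3)*(s - 2)*(s + 7)^2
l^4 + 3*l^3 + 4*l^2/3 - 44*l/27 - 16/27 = (l - 2/3)*(l + 1/3)*(l + 4/3)*(l + 2)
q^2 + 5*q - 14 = (q - 2)*(q + 7)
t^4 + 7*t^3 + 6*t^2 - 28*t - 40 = (t - 2)*(t + 2)^2*(t + 5)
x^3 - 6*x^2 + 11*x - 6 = (x - 3)*(x - 2)*(x - 1)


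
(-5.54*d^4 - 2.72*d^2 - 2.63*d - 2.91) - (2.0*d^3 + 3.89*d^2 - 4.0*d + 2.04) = -5.54*d^4 - 2.0*d^3 - 6.61*d^2 + 1.37*d - 4.95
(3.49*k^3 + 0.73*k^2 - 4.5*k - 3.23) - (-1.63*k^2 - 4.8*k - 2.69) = 3.49*k^3 + 2.36*k^2 + 0.3*k - 0.54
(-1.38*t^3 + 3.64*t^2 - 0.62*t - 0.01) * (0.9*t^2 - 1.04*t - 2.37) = -1.242*t^5 + 4.7112*t^4 - 1.073*t^3 - 7.991*t^2 + 1.4798*t + 0.0237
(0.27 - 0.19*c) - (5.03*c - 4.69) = 4.96 - 5.22*c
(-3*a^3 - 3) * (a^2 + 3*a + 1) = -3*a^5 - 9*a^4 - 3*a^3 - 3*a^2 - 9*a - 3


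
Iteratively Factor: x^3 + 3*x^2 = (x)*(x^2 + 3*x) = x^2*(x + 3)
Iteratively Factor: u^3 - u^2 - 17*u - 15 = (u - 5)*(u^2 + 4*u + 3) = (u - 5)*(u + 1)*(u + 3)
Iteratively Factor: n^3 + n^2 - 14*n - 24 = (n - 4)*(n^2 + 5*n + 6) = (n - 4)*(n + 2)*(n + 3)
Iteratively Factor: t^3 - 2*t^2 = (t)*(t^2 - 2*t) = t*(t - 2)*(t)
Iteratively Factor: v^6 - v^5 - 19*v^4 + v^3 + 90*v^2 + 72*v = (v)*(v^5 - v^4 - 19*v^3 + v^2 + 90*v + 72) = v*(v + 1)*(v^4 - 2*v^3 - 17*v^2 + 18*v + 72) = v*(v + 1)*(v + 3)*(v^3 - 5*v^2 - 2*v + 24) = v*(v + 1)*(v + 2)*(v + 3)*(v^2 - 7*v + 12) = v*(v - 4)*(v + 1)*(v + 2)*(v + 3)*(v - 3)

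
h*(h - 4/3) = h^2 - 4*h/3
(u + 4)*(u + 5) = u^2 + 9*u + 20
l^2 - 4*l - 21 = (l - 7)*(l + 3)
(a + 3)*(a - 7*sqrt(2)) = a^2 - 7*sqrt(2)*a + 3*a - 21*sqrt(2)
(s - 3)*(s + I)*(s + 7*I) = s^3 - 3*s^2 + 8*I*s^2 - 7*s - 24*I*s + 21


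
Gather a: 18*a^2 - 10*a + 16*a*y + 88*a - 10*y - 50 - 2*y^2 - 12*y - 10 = 18*a^2 + a*(16*y + 78) - 2*y^2 - 22*y - 60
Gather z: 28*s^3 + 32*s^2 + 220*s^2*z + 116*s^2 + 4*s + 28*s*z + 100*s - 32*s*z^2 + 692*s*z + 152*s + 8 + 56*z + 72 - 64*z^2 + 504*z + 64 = 28*s^3 + 148*s^2 + 256*s + z^2*(-32*s - 64) + z*(220*s^2 + 720*s + 560) + 144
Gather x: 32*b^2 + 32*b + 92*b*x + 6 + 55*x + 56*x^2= 32*b^2 + 32*b + 56*x^2 + x*(92*b + 55) + 6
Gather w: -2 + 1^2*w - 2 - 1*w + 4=0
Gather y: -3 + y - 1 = y - 4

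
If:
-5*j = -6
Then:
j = 6/5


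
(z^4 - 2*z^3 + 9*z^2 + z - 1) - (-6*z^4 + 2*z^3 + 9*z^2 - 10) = 7*z^4 - 4*z^3 + z + 9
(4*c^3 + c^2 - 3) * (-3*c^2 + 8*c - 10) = -12*c^5 + 29*c^4 - 32*c^3 - c^2 - 24*c + 30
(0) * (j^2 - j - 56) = 0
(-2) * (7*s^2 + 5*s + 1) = -14*s^2 - 10*s - 2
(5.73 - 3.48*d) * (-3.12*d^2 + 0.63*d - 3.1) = 10.8576*d^3 - 20.07*d^2 + 14.3979*d - 17.763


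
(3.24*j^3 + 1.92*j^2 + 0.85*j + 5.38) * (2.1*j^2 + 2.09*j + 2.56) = 6.804*j^5 + 10.8036*j^4 + 14.0922*j^3 + 17.9897*j^2 + 13.4202*j + 13.7728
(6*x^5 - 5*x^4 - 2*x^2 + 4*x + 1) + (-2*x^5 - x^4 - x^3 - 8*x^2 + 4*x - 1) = 4*x^5 - 6*x^4 - x^3 - 10*x^2 + 8*x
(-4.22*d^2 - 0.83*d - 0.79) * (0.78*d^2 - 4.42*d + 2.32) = -3.2916*d^4 + 18.005*d^3 - 6.738*d^2 + 1.5662*d - 1.8328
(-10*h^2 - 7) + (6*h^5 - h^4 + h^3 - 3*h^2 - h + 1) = 6*h^5 - h^4 + h^3 - 13*h^2 - h - 6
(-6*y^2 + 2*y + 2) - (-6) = -6*y^2 + 2*y + 8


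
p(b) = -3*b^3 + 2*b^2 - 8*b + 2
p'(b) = -9*b^2 + 4*b - 8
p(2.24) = -39.60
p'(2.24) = -44.20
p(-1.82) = 41.27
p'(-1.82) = -45.09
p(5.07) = -378.12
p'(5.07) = -219.06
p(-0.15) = 3.26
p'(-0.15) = -8.80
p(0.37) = -0.84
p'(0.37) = -7.75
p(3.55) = -135.41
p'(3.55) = -107.22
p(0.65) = -3.18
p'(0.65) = -9.20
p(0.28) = -0.15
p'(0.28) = -7.59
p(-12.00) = 5570.00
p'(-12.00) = -1352.00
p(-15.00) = 10697.00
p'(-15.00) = -2093.00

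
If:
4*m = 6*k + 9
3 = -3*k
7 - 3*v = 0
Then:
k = -1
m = 3/4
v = 7/3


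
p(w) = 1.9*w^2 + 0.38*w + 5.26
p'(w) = 3.8*w + 0.38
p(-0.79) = 6.15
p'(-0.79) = -2.62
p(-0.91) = 6.49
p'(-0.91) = -3.08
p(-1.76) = 10.48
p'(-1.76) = -6.31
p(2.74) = 20.57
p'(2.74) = 10.79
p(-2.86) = 19.71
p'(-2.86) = -10.49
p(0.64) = 6.28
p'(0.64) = 2.81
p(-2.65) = 17.60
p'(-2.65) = -9.69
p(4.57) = 46.68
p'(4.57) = 17.75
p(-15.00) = 427.06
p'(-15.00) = -56.62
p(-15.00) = 427.06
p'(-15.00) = -56.62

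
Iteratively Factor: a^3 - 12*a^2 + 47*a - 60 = (a - 4)*(a^2 - 8*a + 15) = (a - 4)*(a - 3)*(a - 5)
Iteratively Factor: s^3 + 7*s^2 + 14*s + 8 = (s + 2)*(s^2 + 5*s + 4) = (s + 1)*(s + 2)*(s + 4)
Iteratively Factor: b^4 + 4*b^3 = (b)*(b^3 + 4*b^2) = b*(b + 4)*(b^2) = b^2*(b + 4)*(b)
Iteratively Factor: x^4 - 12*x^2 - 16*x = (x)*(x^3 - 12*x - 16) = x*(x + 2)*(x^2 - 2*x - 8) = x*(x - 4)*(x + 2)*(x + 2)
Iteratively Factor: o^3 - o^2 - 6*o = (o)*(o^2 - o - 6) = o*(o - 3)*(o + 2)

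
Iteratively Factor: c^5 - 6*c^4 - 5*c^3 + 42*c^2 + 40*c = (c + 2)*(c^4 - 8*c^3 + 11*c^2 + 20*c) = (c + 1)*(c + 2)*(c^3 - 9*c^2 + 20*c) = (c - 4)*(c + 1)*(c + 2)*(c^2 - 5*c) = (c - 5)*(c - 4)*(c + 1)*(c + 2)*(c)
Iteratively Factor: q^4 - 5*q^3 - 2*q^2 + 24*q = (q - 3)*(q^3 - 2*q^2 - 8*q) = q*(q - 3)*(q^2 - 2*q - 8) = q*(q - 4)*(q - 3)*(q + 2)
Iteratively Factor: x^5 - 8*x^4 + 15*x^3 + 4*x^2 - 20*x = (x)*(x^4 - 8*x^3 + 15*x^2 + 4*x - 20) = x*(x - 2)*(x^3 - 6*x^2 + 3*x + 10) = x*(x - 5)*(x - 2)*(x^2 - x - 2) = x*(x - 5)*(x - 2)*(x + 1)*(x - 2)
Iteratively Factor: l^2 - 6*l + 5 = (l - 5)*(l - 1)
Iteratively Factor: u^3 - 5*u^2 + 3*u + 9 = (u - 3)*(u^2 - 2*u - 3) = (u - 3)^2*(u + 1)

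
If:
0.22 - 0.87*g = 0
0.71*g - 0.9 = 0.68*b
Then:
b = -1.06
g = 0.25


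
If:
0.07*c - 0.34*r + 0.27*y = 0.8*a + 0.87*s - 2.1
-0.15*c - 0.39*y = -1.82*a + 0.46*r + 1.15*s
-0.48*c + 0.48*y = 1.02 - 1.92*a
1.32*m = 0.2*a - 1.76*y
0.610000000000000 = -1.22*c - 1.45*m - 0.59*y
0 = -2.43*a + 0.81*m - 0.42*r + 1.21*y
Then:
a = 0.35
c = -2.31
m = 2.16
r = -2.42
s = 2.36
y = -1.58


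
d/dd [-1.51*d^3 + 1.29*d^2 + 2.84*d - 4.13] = -4.53*d^2 + 2.58*d + 2.84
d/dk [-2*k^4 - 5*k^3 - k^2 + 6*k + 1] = -8*k^3 - 15*k^2 - 2*k + 6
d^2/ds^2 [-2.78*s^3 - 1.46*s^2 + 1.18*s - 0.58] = -16.68*s - 2.92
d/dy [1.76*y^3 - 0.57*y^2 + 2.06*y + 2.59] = 5.28*y^2 - 1.14*y + 2.06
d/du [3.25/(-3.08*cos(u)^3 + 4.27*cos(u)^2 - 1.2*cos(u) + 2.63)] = (-30.03*cos(u)^2 + 27.755*cos(u) - 3.9)*sin(u)/(3.08*cos(u)^3 - 4.27*cos(u)^2 + 1.2*cos(u) - 2.63)^2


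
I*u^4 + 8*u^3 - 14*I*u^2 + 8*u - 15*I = (u - 5*I)*(u - 3*I)*(u + I)*(I*u + 1)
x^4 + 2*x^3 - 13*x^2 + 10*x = x*(x - 2)*(x - 1)*(x + 5)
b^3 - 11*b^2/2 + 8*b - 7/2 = (b - 7/2)*(b - 1)^2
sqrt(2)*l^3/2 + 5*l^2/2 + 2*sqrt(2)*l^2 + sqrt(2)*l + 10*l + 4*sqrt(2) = (l + 4)*(l + 2*sqrt(2))*(sqrt(2)*l/2 + 1/2)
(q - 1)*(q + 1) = q^2 - 1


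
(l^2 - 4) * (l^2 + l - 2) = l^4 + l^3 - 6*l^2 - 4*l + 8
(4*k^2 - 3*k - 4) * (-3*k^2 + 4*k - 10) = -12*k^4 + 25*k^3 - 40*k^2 + 14*k + 40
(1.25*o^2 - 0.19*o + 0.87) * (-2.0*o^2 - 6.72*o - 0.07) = -2.5*o^4 - 8.02*o^3 - 0.5507*o^2 - 5.8331*o - 0.0609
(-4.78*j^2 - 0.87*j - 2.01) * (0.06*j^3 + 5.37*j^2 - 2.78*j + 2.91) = -0.2868*j^5 - 25.7208*j^4 + 8.4959*j^3 - 22.2849*j^2 + 3.0561*j - 5.8491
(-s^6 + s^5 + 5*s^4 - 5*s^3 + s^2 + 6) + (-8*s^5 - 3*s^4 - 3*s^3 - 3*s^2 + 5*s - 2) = -s^6 - 7*s^5 + 2*s^4 - 8*s^3 - 2*s^2 + 5*s + 4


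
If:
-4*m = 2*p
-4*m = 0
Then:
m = 0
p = 0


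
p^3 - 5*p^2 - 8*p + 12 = (p - 6)*(p - 1)*(p + 2)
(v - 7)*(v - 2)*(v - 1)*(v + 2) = v^4 - 8*v^3 + 3*v^2 + 32*v - 28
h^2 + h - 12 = (h - 3)*(h + 4)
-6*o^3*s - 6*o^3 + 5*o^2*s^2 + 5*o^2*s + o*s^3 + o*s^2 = (-o + s)*(6*o + s)*(o*s + o)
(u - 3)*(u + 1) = u^2 - 2*u - 3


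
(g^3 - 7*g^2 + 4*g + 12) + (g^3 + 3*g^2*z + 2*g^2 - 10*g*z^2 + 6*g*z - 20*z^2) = 2*g^3 + 3*g^2*z - 5*g^2 - 10*g*z^2 + 6*g*z + 4*g - 20*z^2 + 12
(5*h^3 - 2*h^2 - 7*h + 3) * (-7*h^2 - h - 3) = -35*h^5 + 9*h^4 + 36*h^3 - 8*h^2 + 18*h - 9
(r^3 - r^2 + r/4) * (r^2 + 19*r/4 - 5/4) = r^5 + 15*r^4/4 - 23*r^3/4 + 39*r^2/16 - 5*r/16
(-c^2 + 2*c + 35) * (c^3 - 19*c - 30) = -c^5 + 2*c^4 + 54*c^3 - 8*c^2 - 725*c - 1050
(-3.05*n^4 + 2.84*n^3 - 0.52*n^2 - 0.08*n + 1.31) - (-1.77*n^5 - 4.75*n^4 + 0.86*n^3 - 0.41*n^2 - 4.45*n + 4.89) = 1.77*n^5 + 1.7*n^4 + 1.98*n^3 - 0.11*n^2 + 4.37*n - 3.58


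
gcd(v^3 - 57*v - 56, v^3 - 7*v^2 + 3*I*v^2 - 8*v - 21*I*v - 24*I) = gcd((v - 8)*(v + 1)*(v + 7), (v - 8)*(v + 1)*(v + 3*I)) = v^2 - 7*v - 8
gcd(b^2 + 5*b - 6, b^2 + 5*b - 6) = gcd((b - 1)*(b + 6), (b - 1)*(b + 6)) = b^2 + 5*b - 6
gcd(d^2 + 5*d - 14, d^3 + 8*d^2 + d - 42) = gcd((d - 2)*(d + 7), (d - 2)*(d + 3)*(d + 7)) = d^2 + 5*d - 14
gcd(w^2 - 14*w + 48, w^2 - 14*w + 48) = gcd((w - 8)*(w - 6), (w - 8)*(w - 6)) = w^2 - 14*w + 48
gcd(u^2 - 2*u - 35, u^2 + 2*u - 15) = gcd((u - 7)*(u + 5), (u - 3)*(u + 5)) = u + 5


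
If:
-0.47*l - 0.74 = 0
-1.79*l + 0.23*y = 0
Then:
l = -1.57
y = -12.25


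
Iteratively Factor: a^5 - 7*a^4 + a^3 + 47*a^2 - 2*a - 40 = (a + 1)*(a^4 - 8*a^3 + 9*a^2 + 38*a - 40) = (a - 4)*(a + 1)*(a^3 - 4*a^2 - 7*a + 10) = (a - 4)*(a + 1)*(a + 2)*(a^2 - 6*a + 5) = (a - 5)*(a - 4)*(a + 1)*(a + 2)*(a - 1)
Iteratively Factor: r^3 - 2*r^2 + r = (r - 1)*(r^2 - r) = (r - 1)^2*(r)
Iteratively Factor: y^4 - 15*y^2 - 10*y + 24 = (y - 1)*(y^3 + y^2 - 14*y - 24) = (y - 1)*(y + 2)*(y^2 - y - 12) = (y - 1)*(y + 2)*(y + 3)*(y - 4)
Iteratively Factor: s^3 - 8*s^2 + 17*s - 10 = (s - 1)*(s^2 - 7*s + 10) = (s - 5)*(s - 1)*(s - 2)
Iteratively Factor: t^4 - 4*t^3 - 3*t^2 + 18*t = (t - 3)*(t^3 - t^2 - 6*t) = t*(t - 3)*(t^2 - t - 6) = t*(t - 3)*(t + 2)*(t - 3)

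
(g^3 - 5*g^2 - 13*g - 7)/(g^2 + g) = g - 6 - 7/g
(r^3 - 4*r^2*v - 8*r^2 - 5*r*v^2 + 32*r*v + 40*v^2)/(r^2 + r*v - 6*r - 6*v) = (r^2 - 5*r*v - 8*r + 40*v)/(r - 6)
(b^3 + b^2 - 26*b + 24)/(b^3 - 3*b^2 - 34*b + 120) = (b - 1)/(b - 5)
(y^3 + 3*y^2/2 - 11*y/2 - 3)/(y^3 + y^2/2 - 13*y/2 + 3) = (2*y + 1)/(2*y - 1)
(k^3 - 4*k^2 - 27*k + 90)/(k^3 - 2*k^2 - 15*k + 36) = (k^2 - k - 30)/(k^2 + k - 12)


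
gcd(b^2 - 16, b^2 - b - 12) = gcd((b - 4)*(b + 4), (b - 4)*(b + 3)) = b - 4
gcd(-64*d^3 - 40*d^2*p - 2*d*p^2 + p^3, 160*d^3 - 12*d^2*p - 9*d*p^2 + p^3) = -32*d^2 - 4*d*p + p^2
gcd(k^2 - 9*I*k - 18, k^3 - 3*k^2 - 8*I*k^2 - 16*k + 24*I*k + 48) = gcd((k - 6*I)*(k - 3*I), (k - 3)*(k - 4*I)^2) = 1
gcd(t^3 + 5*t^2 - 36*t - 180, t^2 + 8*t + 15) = t + 5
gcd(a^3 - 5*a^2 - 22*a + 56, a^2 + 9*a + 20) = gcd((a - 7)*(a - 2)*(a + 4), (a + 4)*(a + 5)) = a + 4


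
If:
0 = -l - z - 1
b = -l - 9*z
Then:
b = 1 - 8*z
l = -z - 1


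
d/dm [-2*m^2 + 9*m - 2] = 9 - 4*m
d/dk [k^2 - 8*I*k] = 2*k - 8*I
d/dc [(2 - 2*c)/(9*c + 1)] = -20/(9*c + 1)^2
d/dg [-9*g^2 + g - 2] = 1 - 18*g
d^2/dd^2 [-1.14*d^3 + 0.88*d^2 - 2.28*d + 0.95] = 1.76 - 6.84*d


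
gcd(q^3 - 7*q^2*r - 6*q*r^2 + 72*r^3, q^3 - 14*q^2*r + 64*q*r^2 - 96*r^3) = q^2 - 10*q*r + 24*r^2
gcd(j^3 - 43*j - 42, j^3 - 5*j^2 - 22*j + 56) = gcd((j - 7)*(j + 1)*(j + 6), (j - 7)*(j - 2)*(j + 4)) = j - 7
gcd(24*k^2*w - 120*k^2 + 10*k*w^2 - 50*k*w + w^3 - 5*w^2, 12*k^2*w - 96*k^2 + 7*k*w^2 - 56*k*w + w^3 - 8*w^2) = 4*k + w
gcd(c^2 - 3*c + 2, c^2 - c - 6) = 1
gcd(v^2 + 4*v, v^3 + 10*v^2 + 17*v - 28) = v + 4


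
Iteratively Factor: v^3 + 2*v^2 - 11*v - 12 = (v - 3)*(v^2 + 5*v + 4) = (v - 3)*(v + 4)*(v + 1)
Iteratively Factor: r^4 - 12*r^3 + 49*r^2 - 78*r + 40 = (r - 2)*(r^3 - 10*r^2 + 29*r - 20) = (r - 2)*(r - 1)*(r^2 - 9*r + 20) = (r - 5)*(r - 2)*(r - 1)*(r - 4)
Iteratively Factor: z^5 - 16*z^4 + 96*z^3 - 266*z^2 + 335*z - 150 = (z - 5)*(z^4 - 11*z^3 + 41*z^2 - 61*z + 30) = (z - 5)*(z - 1)*(z^3 - 10*z^2 + 31*z - 30) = (z - 5)^2*(z - 1)*(z^2 - 5*z + 6) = (z - 5)^2*(z - 2)*(z - 1)*(z - 3)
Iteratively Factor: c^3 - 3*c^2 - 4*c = (c + 1)*(c^2 - 4*c) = c*(c + 1)*(c - 4)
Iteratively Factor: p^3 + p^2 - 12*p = (p - 3)*(p^2 + 4*p) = p*(p - 3)*(p + 4)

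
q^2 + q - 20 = (q - 4)*(q + 5)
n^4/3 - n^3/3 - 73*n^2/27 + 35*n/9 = n*(n/3 + 1)*(n - 7/3)*(n - 5/3)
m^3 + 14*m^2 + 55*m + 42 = (m + 1)*(m + 6)*(m + 7)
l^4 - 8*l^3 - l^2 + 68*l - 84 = (l - 7)*(l - 2)^2*(l + 3)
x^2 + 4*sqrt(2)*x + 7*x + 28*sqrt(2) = (x + 7)*(x + 4*sqrt(2))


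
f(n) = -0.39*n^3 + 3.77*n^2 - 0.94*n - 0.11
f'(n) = -1.17*n^2 + 7.54*n - 0.94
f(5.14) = 41.70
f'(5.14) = 6.90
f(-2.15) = 23.21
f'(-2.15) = -22.56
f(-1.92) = 18.35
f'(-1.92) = -19.73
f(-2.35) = 27.98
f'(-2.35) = -25.12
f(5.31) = 42.81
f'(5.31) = 6.11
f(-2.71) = 37.89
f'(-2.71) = -29.97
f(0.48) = 0.26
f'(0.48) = 2.41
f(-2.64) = 35.82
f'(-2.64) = -29.00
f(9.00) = 12.49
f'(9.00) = -27.85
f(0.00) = -0.11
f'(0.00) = -0.94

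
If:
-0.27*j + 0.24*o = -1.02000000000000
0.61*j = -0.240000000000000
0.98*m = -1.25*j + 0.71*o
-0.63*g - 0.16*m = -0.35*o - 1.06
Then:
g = -0.19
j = -0.39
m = -2.90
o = -4.69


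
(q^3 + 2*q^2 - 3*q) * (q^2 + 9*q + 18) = q^5 + 11*q^4 + 33*q^3 + 9*q^2 - 54*q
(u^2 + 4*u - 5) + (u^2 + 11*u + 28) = 2*u^2 + 15*u + 23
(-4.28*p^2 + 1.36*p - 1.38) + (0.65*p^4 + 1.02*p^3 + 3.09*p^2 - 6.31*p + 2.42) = 0.65*p^4 + 1.02*p^3 - 1.19*p^2 - 4.95*p + 1.04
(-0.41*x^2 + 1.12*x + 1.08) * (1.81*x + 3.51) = -0.7421*x^3 + 0.5881*x^2 + 5.886*x + 3.7908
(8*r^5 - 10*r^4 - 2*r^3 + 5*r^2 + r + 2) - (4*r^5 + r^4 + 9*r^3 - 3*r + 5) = 4*r^5 - 11*r^4 - 11*r^3 + 5*r^2 + 4*r - 3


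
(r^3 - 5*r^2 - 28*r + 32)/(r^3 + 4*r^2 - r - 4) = (r - 8)/(r + 1)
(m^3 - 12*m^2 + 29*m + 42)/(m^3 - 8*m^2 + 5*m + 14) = (m - 6)/(m - 2)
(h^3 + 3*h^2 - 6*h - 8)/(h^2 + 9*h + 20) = (h^2 - h - 2)/(h + 5)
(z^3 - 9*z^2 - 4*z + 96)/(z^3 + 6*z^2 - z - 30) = (z^2 - 12*z + 32)/(z^2 + 3*z - 10)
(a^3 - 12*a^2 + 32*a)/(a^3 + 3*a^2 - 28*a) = (a - 8)/(a + 7)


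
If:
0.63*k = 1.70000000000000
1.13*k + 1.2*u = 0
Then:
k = 2.70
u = -2.54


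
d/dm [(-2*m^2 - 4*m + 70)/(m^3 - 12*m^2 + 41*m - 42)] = 2*(m^4 + 4*m^3 - 170*m^2 + 924*m - 1351)/(m^6 - 24*m^5 + 226*m^4 - 1068*m^3 + 2689*m^2 - 3444*m + 1764)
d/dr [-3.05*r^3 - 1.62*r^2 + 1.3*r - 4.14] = -9.15*r^2 - 3.24*r + 1.3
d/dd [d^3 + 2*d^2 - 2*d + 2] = 3*d^2 + 4*d - 2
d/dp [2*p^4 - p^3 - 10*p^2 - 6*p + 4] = 8*p^3 - 3*p^2 - 20*p - 6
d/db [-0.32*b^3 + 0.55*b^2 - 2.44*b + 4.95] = -0.96*b^2 + 1.1*b - 2.44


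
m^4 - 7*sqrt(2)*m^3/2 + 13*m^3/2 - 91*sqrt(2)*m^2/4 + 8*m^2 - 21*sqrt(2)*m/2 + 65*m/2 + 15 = (m + 1/2)*(m + 6)*(m - 5*sqrt(2)/2)*(m - sqrt(2))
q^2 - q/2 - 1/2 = (q - 1)*(q + 1/2)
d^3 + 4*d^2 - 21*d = d*(d - 3)*(d + 7)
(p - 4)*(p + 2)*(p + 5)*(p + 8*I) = p^4 + 3*p^3 + 8*I*p^3 - 18*p^2 + 24*I*p^2 - 40*p - 144*I*p - 320*I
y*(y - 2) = y^2 - 2*y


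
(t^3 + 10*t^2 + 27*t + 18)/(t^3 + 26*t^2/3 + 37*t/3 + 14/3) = 3*(t^2 + 9*t + 18)/(3*t^2 + 23*t + 14)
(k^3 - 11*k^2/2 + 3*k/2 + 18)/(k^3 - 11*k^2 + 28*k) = (2*k^2 - 3*k - 9)/(2*k*(k - 7))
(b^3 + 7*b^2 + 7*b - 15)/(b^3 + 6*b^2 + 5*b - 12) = (b + 5)/(b + 4)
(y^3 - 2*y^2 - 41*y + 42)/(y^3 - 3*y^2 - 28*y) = (y^2 + 5*y - 6)/(y*(y + 4))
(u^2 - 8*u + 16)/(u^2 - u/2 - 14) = 2*(u - 4)/(2*u + 7)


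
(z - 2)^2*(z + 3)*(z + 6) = z^4 + 5*z^3 - 14*z^2 - 36*z + 72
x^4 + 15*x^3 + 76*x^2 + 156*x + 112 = (x + 2)^2*(x + 4)*(x + 7)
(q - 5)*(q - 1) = q^2 - 6*q + 5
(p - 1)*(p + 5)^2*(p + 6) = p^4 + 15*p^3 + 69*p^2 + 65*p - 150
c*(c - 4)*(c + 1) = c^3 - 3*c^2 - 4*c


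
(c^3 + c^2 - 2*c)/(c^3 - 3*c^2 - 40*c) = (-c^2 - c + 2)/(-c^2 + 3*c + 40)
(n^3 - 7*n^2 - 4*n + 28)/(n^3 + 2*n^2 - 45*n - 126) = (n^2 - 4)/(n^2 + 9*n + 18)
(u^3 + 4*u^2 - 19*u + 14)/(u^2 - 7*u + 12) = (u^3 + 4*u^2 - 19*u + 14)/(u^2 - 7*u + 12)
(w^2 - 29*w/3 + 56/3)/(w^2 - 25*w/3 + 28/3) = (3*w - 8)/(3*w - 4)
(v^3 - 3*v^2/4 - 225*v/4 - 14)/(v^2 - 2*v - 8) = (-4*v^3 + 3*v^2 + 225*v + 56)/(4*(-v^2 + 2*v + 8))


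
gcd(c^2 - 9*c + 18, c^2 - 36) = c - 6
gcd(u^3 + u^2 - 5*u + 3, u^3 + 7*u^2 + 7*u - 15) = u^2 + 2*u - 3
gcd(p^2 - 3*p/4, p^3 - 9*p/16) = p^2 - 3*p/4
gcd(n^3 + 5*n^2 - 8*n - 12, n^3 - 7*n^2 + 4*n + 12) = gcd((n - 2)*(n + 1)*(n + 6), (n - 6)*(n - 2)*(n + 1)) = n^2 - n - 2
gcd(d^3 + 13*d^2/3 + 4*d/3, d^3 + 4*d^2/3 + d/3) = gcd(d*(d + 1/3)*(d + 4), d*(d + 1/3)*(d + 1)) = d^2 + d/3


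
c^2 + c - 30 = (c - 5)*(c + 6)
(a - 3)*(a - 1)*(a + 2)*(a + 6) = a^4 + 4*a^3 - 17*a^2 - 24*a + 36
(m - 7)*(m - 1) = m^2 - 8*m + 7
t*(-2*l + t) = -2*l*t + t^2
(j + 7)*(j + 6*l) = j^2 + 6*j*l + 7*j + 42*l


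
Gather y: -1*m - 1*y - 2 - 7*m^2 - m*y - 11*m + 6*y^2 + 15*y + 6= -7*m^2 - 12*m + 6*y^2 + y*(14 - m) + 4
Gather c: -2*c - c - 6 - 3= -3*c - 9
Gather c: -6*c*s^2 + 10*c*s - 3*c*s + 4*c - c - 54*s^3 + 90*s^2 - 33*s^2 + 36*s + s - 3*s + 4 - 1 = c*(-6*s^2 + 7*s + 3) - 54*s^3 + 57*s^2 + 34*s + 3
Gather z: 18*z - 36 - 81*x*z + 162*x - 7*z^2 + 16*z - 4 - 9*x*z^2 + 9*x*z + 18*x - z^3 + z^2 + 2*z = 180*x - z^3 + z^2*(-9*x - 6) + z*(36 - 72*x) - 40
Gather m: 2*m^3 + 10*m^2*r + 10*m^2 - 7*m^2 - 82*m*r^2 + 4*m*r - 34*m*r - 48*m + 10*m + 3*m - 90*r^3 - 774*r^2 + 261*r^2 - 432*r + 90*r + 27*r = 2*m^3 + m^2*(10*r + 3) + m*(-82*r^2 - 30*r - 35) - 90*r^3 - 513*r^2 - 315*r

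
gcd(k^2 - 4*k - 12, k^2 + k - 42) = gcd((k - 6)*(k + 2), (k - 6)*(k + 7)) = k - 6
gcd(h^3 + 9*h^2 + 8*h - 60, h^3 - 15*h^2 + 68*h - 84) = h - 2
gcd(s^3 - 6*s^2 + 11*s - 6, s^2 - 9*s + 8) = s - 1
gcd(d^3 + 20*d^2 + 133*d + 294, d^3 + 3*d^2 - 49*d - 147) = d + 7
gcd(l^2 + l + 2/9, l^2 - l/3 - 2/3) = l + 2/3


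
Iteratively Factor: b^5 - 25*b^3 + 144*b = (b)*(b^4 - 25*b^2 + 144) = b*(b - 4)*(b^3 + 4*b^2 - 9*b - 36) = b*(b - 4)*(b + 4)*(b^2 - 9) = b*(b - 4)*(b - 3)*(b + 4)*(b + 3)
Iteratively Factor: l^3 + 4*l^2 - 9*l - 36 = (l - 3)*(l^2 + 7*l + 12) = (l - 3)*(l + 4)*(l + 3)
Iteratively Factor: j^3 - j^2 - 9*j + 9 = (j - 3)*(j^2 + 2*j - 3) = (j - 3)*(j - 1)*(j + 3)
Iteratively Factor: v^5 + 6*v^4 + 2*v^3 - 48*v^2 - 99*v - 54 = (v + 1)*(v^4 + 5*v^3 - 3*v^2 - 45*v - 54) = (v + 1)*(v + 2)*(v^3 + 3*v^2 - 9*v - 27) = (v + 1)*(v + 2)*(v + 3)*(v^2 - 9) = (v + 1)*(v + 2)*(v + 3)^2*(v - 3)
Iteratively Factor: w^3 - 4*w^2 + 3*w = (w - 3)*(w^2 - w) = w*(w - 3)*(w - 1)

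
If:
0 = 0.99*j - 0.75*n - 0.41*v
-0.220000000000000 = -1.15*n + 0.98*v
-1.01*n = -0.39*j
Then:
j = -0.18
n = -0.07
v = -0.31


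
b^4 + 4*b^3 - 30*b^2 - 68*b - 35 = (b - 5)*(b + 1)^2*(b + 7)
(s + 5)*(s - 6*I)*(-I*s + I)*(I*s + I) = s^4 + 5*s^3 - 6*I*s^3 - s^2 - 30*I*s^2 - 5*s + 6*I*s + 30*I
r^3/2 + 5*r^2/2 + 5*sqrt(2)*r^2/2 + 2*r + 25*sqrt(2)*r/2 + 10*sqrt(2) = (r/2 + 1/2)*(r + 4)*(r + 5*sqrt(2))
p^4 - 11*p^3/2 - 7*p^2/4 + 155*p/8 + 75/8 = (p - 5)*(p - 5/2)*(p + 1/2)*(p + 3/2)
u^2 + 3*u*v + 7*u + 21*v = (u + 7)*(u + 3*v)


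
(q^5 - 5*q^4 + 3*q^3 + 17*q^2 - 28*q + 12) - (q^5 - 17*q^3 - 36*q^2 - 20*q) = -5*q^4 + 20*q^3 + 53*q^2 - 8*q + 12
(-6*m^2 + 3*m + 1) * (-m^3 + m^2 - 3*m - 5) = 6*m^5 - 9*m^4 + 20*m^3 + 22*m^2 - 18*m - 5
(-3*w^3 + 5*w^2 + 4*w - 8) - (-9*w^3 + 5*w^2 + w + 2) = 6*w^3 + 3*w - 10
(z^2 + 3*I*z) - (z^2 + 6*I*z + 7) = -3*I*z - 7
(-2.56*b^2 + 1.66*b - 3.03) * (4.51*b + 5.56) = -11.5456*b^3 - 6.747*b^2 - 4.4357*b - 16.8468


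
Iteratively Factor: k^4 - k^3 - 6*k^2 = (k + 2)*(k^3 - 3*k^2) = (k - 3)*(k + 2)*(k^2) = k*(k - 3)*(k + 2)*(k)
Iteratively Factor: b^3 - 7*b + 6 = (b - 2)*(b^2 + 2*b - 3) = (b - 2)*(b + 3)*(b - 1)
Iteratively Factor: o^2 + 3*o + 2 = (o + 1)*(o + 2)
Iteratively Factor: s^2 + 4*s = (s + 4)*(s)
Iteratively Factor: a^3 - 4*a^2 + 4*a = (a - 2)*(a^2 - 2*a) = a*(a - 2)*(a - 2)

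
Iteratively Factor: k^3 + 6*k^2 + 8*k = (k + 4)*(k^2 + 2*k) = (k + 2)*(k + 4)*(k)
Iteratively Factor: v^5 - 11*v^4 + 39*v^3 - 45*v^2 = (v - 5)*(v^4 - 6*v^3 + 9*v^2) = (v - 5)*(v - 3)*(v^3 - 3*v^2) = v*(v - 5)*(v - 3)*(v^2 - 3*v) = v*(v - 5)*(v - 3)^2*(v)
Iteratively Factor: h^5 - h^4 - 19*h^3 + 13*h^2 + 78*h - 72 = (h - 1)*(h^4 - 19*h^2 - 6*h + 72) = (h - 4)*(h - 1)*(h^3 + 4*h^2 - 3*h - 18) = (h - 4)*(h - 1)*(h + 3)*(h^2 + h - 6) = (h - 4)*(h - 1)*(h + 3)^2*(h - 2)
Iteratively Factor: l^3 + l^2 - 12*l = (l - 3)*(l^2 + 4*l) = l*(l - 3)*(l + 4)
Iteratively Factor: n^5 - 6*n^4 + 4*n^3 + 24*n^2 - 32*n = (n - 2)*(n^4 - 4*n^3 - 4*n^2 + 16*n) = (n - 4)*(n - 2)*(n^3 - 4*n) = n*(n - 4)*(n - 2)*(n^2 - 4) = n*(n - 4)*(n - 2)^2*(n + 2)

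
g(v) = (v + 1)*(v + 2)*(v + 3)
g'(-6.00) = 47.00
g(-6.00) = -60.00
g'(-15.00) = 506.00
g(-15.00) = -2184.00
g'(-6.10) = 49.43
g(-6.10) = -64.82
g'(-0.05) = 10.41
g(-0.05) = 5.46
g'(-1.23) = 0.78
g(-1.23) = -0.31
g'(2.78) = 67.55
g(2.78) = 104.44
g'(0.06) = 11.73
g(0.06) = 6.68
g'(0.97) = 25.46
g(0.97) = 23.23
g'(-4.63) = 19.75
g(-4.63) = -15.56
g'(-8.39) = 121.50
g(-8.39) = -254.53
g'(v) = (v + 1)*(v + 2) + (v + 1)*(v + 3) + (v + 2)*(v + 3)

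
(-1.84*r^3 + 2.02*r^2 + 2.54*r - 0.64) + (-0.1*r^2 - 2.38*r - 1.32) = -1.84*r^3 + 1.92*r^2 + 0.16*r - 1.96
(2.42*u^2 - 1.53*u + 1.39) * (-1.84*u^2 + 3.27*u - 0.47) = -4.4528*u^4 + 10.7286*u^3 - 8.6981*u^2 + 5.2644*u - 0.6533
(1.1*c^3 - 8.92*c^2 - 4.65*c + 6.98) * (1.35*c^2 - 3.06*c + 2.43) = 1.485*c^5 - 15.408*c^4 + 23.6907*c^3 + 1.9764*c^2 - 32.6583*c + 16.9614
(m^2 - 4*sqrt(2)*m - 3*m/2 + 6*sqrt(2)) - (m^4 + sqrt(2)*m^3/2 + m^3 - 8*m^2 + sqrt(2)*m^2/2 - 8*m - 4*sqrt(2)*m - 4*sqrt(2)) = -m^4 - m^3 - sqrt(2)*m^3/2 - sqrt(2)*m^2/2 + 9*m^2 + 13*m/2 + 10*sqrt(2)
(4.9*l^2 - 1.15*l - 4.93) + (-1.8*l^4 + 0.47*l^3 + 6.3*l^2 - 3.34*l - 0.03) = -1.8*l^4 + 0.47*l^3 + 11.2*l^2 - 4.49*l - 4.96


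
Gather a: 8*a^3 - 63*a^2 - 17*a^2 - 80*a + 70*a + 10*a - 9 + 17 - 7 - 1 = 8*a^3 - 80*a^2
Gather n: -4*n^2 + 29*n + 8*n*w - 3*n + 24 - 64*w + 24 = -4*n^2 + n*(8*w + 26) - 64*w + 48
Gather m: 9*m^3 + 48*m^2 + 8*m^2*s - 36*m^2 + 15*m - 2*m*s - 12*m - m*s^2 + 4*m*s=9*m^3 + m^2*(8*s + 12) + m*(-s^2 + 2*s + 3)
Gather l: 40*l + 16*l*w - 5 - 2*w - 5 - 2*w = l*(16*w + 40) - 4*w - 10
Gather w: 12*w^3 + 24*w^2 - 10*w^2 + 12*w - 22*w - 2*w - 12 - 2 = 12*w^3 + 14*w^2 - 12*w - 14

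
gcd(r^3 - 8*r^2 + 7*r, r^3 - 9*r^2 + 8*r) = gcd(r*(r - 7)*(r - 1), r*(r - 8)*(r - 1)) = r^2 - r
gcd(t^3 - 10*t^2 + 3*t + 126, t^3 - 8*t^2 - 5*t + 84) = t^2 - 4*t - 21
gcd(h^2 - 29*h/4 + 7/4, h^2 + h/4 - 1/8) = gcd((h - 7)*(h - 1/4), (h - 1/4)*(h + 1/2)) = h - 1/4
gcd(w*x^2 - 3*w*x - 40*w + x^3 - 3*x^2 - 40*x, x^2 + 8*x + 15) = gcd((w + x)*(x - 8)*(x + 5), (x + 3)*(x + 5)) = x + 5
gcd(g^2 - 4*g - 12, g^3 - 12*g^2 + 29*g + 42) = g - 6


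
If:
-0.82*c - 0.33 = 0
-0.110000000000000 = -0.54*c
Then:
No Solution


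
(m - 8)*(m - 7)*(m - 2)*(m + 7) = m^4 - 10*m^3 - 33*m^2 + 490*m - 784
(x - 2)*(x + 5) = x^2 + 3*x - 10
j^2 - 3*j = j*(j - 3)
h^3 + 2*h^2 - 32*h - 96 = (h - 6)*(h + 4)^2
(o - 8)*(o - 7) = o^2 - 15*o + 56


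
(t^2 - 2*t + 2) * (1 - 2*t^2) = -2*t^4 + 4*t^3 - 3*t^2 - 2*t + 2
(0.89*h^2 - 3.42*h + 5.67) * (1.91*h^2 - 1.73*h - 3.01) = 1.6999*h^4 - 8.0719*h^3 + 14.0674*h^2 + 0.485099999999999*h - 17.0667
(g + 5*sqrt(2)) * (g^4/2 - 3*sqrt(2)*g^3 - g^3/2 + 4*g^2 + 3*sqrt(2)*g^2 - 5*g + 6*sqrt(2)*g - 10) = g^5/2 - sqrt(2)*g^4/2 - g^4/2 - 26*g^3 + sqrt(2)*g^3/2 + 25*g^2 + 26*sqrt(2)*g^2 - 25*sqrt(2)*g + 50*g - 50*sqrt(2)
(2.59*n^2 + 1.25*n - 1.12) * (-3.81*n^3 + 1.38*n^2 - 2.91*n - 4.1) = -9.8679*n^5 - 1.1883*n^4 - 1.5447*n^3 - 15.8021*n^2 - 1.8658*n + 4.592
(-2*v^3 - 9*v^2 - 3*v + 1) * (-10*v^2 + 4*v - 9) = 20*v^5 + 82*v^4 + 12*v^3 + 59*v^2 + 31*v - 9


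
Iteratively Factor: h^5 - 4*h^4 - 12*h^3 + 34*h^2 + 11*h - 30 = (h - 2)*(h^4 - 2*h^3 - 16*h^2 + 2*h + 15) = (h - 2)*(h - 1)*(h^3 - h^2 - 17*h - 15) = (h - 2)*(h - 1)*(h + 3)*(h^2 - 4*h - 5) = (h - 5)*(h - 2)*(h - 1)*(h + 3)*(h + 1)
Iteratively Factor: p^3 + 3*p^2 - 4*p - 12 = (p - 2)*(p^2 + 5*p + 6) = (p - 2)*(p + 2)*(p + 3)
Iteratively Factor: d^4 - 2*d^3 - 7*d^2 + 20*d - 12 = (d + 3)*(d^3 - 5*d^2 + 8*d - 4) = (d - 2)*(d + 3)*(d^2 - 3*d + 2) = (d - 2)*(d - 1)*(d + 3)*(d - 2)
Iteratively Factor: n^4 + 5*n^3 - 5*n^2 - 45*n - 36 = (n + 4)*(n^3 + n^2 - 9*n - 9) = (n + 3)*(n + 4)*(n^2 - 2*n - 3) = (n - 3)*(n + 3)*(n + 4)*(n + 1)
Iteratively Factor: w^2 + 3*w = (w + 3)*(w)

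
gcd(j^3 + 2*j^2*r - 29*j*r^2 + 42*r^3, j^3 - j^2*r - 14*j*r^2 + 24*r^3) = j^2 - 5*j*r + 6*r^2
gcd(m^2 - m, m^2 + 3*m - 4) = m - 1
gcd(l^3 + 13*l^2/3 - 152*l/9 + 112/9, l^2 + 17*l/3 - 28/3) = l^2 + 17*l/3 - 28/3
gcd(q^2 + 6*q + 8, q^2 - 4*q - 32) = q + 4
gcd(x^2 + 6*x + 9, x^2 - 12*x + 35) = 1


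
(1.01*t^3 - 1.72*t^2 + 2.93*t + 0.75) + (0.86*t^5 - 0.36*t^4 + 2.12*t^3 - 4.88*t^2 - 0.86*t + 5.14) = 0.86*t^5 - 0.36*t^4 + 3.13*t^3 - 6.6*t^2 + 2.07*t + 5.89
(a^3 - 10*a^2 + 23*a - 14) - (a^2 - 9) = a^3 - 11*a^2 + 23*a - 5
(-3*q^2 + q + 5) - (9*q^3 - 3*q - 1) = -9*q^3 - 3*q^2 + 4*q + 6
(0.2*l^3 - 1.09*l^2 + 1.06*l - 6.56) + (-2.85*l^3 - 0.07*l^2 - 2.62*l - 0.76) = -2.65*l^3 - 1.16*l^2 - 1.56*l - 7.32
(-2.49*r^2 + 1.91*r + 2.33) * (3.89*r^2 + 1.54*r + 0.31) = -9.6861*r^4 + 3.5953*r^3 + 11.2332*r^2 + 4.1803*r + 0.7223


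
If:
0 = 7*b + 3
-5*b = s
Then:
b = -3/7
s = 15/7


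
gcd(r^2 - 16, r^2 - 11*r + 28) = r - 4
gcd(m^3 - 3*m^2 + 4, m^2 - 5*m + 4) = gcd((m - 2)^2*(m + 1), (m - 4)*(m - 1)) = 1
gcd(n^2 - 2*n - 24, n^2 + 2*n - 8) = n + 4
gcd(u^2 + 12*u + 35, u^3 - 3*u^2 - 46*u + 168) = u + 7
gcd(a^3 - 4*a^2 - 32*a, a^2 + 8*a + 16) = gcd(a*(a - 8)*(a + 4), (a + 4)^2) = a + 4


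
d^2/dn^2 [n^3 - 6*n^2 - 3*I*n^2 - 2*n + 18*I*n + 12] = 6*n - 12 - 6*I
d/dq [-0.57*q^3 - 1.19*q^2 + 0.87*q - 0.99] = -1.71*q^2 - 2.38*q + 0.87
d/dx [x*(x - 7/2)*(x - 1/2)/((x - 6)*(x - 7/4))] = 2*(8*x^4 - 124*x^3 + 486*x^2 - 672*x + 147)/(16*x^4 - 248*x^3 + 1297*x^2 - 2604*x + 1764)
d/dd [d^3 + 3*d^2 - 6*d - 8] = 3*d^2 + 6*d - 6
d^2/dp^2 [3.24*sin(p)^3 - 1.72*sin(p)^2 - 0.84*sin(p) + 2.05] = -29.16*sin(p)^3 + 6.88*sin(p)^2 + 20.28*sin(p) - 3.44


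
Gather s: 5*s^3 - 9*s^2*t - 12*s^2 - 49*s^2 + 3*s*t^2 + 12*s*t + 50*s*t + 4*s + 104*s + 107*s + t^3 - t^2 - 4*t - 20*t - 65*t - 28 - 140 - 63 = 5*s^3 + s^2*(-9*t - 61) + s*(3*t^2 + 62*t + 215) + t^3 - t^2 - 89*t - 231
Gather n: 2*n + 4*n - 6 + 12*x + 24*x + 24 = 6*n + 36*x + 18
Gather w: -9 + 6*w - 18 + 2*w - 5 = 8*w - 32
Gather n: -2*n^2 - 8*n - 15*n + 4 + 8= -2*n^2 - 23*n + 12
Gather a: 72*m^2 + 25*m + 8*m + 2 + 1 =72*m^2 + 33*m + 3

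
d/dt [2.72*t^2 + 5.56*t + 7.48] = 5.44*t + 5.56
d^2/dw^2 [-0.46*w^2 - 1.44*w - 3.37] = -0.920000000000000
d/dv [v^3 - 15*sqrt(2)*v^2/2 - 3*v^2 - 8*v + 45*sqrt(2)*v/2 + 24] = 3*v^2 - 15*sqrt(2)*v - 6*v - 8 + 45*sqrt(2)/2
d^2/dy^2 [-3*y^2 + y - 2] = -6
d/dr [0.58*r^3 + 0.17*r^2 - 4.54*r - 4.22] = 1.74*r^2 + 0.34*r - 4.54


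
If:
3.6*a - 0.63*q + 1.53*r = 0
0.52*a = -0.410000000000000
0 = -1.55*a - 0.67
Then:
No Solution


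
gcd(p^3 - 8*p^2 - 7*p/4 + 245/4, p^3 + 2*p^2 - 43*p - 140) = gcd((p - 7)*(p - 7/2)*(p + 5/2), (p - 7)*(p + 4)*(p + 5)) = p - 7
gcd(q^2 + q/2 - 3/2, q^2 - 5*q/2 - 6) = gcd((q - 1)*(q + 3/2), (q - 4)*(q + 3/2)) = q + 3/2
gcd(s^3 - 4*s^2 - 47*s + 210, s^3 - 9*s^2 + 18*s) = s - 6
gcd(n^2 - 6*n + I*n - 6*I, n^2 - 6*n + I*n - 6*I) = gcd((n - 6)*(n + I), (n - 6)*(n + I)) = n^2 + n*(-6 + I) - 6*I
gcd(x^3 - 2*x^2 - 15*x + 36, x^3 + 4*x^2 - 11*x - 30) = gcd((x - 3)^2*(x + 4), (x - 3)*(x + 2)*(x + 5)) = x - 3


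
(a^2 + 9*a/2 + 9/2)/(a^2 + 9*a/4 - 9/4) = 2*(2*a + 3)/(4*a - 3)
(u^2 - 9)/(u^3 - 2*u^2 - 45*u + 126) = (u + 3)/(u^2 + u - 42)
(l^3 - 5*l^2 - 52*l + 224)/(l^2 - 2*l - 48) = (l^2 + 3*l - 28)/(l + 6)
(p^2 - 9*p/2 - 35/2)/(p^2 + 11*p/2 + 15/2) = (p - 7)/(p + 3)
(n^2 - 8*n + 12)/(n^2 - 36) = (n - 2)/(n + 6)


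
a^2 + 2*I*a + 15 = (a - 3*I)*(a + 5*I)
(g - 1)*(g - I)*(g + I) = g^3 - g^2 + g - 1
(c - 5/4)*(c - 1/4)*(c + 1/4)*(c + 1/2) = c^4 - 3*c^3/4 - 11*c^2/16 + 3*c/64 + 5/128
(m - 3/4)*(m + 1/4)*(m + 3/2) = m^3 + m^2 - 15*m/16 - 9/32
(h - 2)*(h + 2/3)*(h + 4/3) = h^3 - 28*h/9 - 16/9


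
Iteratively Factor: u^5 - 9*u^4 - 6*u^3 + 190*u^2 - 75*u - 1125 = (u + 3)*(u^4 - 12*u^3 + 30*u^2 + 100*u - 375) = (u - 5)*(u + 3)*(u^3 - 7*u^2 - 5*u + 75) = (u - 5)^2*(u + 3)*(u^2 - 2*u - 15) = (u - 5)^2*(u + 3)^2*(u - 5)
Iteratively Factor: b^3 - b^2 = (b)*(b^2 - b) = b*(b - 1)*(b)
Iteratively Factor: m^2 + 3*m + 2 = (m + 2)*(m + 1)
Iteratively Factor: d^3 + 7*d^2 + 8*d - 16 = (d + 4)*(d^2 + 3*d - 4) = (d - 1)*(d + 4)*(d + 4)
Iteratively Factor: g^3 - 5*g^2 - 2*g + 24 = (g - 4)*(g^2 - g - 6) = (g - 4)*(g - 3)*(g + 2)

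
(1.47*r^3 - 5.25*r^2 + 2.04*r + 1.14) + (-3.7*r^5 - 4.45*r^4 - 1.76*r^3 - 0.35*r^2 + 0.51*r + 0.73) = -3.7*r^5 - 4.45*r^4 - 0.29*r^3 - 5.6*r^2 + 2.55*r + 1.87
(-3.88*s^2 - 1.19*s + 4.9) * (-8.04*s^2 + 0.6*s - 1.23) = 31.1952*s^4 + 7.2396*s^3 - 35.3376*s^2 + 4.4037*s - 6.027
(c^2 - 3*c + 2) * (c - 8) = c^3 - 11*c^2 + 26*c - 16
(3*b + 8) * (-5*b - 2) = -15*b^2 - 46*b - 16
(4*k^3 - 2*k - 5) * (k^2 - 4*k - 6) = 4*k^5 - 16*k^4 - 26*k^3 + 3*k^2 + 32*k + 30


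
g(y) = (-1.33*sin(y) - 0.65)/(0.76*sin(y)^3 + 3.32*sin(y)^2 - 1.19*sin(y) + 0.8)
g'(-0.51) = -0.56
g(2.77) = -1.35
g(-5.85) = -1.28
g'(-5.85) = 1.19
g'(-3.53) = -0.93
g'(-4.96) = 0.20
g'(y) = (-1.33*sin(y) - 0.65)*(-2.28*sin(y)^2*cos(y) - 6.64*sin(y)*cos(y) + 1.19*cos(y))/(0.76*sin(y)^3 + 3.32*sin(y)^2 - 1.19*sin(y) + 0.8)^2 - 1.33*cos(y)/(0.76*sin(y)^3 + 3.32*sin(y)^2 - 1.19*sin(y) + 0.8)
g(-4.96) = -0.56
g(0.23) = -1.34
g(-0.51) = -0.00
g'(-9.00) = 0.77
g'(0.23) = -1.01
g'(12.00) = -0.45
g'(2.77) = -0.79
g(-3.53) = -1.33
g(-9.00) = -0.06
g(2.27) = -0.77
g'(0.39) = 0.94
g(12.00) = 0.03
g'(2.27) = -0.79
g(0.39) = -1.33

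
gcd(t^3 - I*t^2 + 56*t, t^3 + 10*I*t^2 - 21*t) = t^2 + 7*I*t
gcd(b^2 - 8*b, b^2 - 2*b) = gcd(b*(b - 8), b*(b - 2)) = b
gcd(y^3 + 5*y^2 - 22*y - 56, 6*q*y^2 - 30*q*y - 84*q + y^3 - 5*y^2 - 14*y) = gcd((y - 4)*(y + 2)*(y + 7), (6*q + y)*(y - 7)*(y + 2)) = y + 2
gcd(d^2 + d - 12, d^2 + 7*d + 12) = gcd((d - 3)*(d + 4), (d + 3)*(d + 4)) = d + 4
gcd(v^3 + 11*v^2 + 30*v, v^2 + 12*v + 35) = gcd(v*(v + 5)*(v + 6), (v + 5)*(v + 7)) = v + 5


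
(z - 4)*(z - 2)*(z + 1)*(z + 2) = z^4 - 3*z^3 - 8*z^2 + 12*z + 16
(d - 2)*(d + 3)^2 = d^3 + 4*d^2 - 3*d - 18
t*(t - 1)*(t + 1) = t^3 - t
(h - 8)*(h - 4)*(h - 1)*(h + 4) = h^4 - 9*h^3 - 8*h^2 + 144*h - 128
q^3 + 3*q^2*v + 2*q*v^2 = q*(q + v)*(q + 2*v)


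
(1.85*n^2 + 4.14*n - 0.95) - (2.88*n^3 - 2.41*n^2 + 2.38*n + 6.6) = -2.88*n^3 + 4.26*n^2 + 1.76*n - 7.55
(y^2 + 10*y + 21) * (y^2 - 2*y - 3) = y^4 + 8*y^3 - 2*y^2 - 72*y - 63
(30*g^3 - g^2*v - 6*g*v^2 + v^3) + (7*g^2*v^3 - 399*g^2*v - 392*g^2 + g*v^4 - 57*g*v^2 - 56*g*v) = 30*g^3 + 7*g^2*v^3 - 400*g^2*v - 392*g^2 + g*v^4 - 63*g*v^2 - 56*g*v + v^3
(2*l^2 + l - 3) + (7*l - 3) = 2*l^2 + 8*l - 6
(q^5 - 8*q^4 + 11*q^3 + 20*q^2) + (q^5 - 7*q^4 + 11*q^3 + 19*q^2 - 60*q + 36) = 2*q^5 - 15*q^4 + 22*q^3 + 39*q^2 - 60*q + 36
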